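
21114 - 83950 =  - 62836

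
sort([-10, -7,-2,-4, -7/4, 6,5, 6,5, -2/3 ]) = [ - 10, - 7, -4, -2  , - 7/4,-2/3  ,  5,5,  6,6]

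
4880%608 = 16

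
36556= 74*494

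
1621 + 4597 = 6218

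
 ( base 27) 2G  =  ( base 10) 70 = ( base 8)106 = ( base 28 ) 2E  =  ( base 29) 2c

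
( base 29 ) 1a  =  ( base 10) 39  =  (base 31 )18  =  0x27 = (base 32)17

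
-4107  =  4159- 8266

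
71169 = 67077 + 4092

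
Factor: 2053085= 5^1*410617^1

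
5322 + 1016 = 6338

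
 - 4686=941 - 5627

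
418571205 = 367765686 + 50805519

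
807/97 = 807/97 =8.32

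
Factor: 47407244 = 2^2*1973^1*6007^1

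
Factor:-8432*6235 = -2^4* 5^1*17^1*29^1 * 31^1*43^1 = -52573520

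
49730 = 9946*5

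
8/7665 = 8/7665 = 0.00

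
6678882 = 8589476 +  - 1910594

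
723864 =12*60322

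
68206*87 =5933922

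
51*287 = 14637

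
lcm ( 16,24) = 48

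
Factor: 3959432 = 2^3*67^1*83^1 * 89^1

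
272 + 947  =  1219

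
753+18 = 771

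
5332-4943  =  389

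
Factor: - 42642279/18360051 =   -  14214093/6120017  =  - 3^1*17^( - 1)*157^ ( - 1 )*2293^( - 1)*  4738031^1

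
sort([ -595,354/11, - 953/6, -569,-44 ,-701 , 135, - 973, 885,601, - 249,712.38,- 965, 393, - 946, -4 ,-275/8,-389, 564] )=[  -  973, - 965, -946, -701, - 595, - 569, - 389, - 249, -953/6, - 44,  -  275/8, - 4,354/11, 135 , 393,564,601,712.38,885 ]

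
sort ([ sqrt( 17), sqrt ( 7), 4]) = [sqrt( 7 ), 4,  sqrt( 17) ] 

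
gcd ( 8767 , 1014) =1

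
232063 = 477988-245925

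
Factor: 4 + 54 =2^1*29^1 =58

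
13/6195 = 13/6195= 0.00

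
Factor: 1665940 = 2^2*5^1*31^1*2687^1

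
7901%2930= 2041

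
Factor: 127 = 127^1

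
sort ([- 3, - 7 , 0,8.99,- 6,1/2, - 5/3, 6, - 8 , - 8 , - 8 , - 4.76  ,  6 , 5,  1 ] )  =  [ -8, - 8, - 8 ,-7, - 6, - 4.76, - 3, - 5/3 , 0 , 1/2 , 1, 5, 6,6,8.99 ]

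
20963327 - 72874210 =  - 51910883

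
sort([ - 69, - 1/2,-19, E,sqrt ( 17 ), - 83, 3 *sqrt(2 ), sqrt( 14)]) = [ - 83, - 69, - 19, - 1/2, E, sqrt( 14 ), sqrt( 17), 3*sqrt(2 )]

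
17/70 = 17/70 = 0.24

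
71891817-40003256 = 31888561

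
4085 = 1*4085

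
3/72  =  1/24 =0.04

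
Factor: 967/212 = 2^( - 2)*53^(-1) * 967^1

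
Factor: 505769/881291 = 11^1 * 23^( - 1)*38317^( - 1) * 45979^1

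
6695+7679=14374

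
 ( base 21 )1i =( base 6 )103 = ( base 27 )1c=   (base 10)39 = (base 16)27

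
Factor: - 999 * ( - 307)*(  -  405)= - 3^7*5^1* 37^1*307^1=- 124210665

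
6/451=6/451 = 0.01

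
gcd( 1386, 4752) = 198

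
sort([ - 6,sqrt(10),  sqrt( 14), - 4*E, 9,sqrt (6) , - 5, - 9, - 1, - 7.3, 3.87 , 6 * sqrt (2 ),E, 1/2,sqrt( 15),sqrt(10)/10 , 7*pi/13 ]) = [ - 4*E,-9, - 7.3, - 6, - 5, - 1 , sqrt(10)/10 , 1/2,7*pi/13, sqrt(6), E,sqrt( 10 ),  sqrt(14 ),  3.87,sqrt(15),6*sqrt ( 2),9 ]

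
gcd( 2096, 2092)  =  4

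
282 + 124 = 406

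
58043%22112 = 13819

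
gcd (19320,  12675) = 15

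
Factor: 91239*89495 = 8165434305=3^1 * 5^1*7^1*17^1*1789^1*2557^1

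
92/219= 92/219 = 0.42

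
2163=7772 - 5609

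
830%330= 170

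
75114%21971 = 9201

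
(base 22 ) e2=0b100110110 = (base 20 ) fa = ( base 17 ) 114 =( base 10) 310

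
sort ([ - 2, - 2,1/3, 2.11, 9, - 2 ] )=[ - 2, - 2, - 2,1/3,2.11, 9]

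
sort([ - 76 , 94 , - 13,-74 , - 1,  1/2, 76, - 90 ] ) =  [ - 90, - 76, - 74, - 13, - 1,  1/2,  76,  94 ] 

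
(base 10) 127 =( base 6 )331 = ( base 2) 1111111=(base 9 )151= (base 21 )61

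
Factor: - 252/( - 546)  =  2^1*3^1*13^(-1) = 6/13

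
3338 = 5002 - 1664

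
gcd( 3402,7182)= 378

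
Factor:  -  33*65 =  - 2145=- 3^1*5^1*11^1*13^1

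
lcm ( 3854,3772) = 177284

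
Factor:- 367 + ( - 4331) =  - 2^1*3^4*29^1=-4698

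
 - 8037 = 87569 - 95606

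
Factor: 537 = 3^1*179^1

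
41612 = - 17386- - 58998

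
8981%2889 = 314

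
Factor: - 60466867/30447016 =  - 2^( - 3 )*53^(  -  1 ) * 89^1*71809^ ( - 1)*679403^1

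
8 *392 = 3136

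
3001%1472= 57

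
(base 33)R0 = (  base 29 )11L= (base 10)891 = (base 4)31323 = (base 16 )37b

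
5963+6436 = 12399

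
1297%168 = 121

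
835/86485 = 167/17297  =  0.01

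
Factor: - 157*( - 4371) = 686247 = 3^1*31^1*47^1*157^1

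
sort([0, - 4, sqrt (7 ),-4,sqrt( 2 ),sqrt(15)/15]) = [ - 4, - 4, 0, sqrt( 15)/15,  sqrt(2), sqrt(7)] 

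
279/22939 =279/22939= 0.01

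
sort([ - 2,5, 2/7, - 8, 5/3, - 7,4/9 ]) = [ - 8,- 7, - 2,2/7, 4/9,5/3,5 ] 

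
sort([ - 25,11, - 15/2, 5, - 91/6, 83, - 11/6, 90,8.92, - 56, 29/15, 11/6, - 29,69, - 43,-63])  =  [-63, - 56,  -  43, - 29, - 25, - 91/6, - 15/2,-11/6, 11/6, 29/15, 5,8.92,11,69, 83, 90]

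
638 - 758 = -120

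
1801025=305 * 5905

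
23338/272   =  11669/136 = 85.80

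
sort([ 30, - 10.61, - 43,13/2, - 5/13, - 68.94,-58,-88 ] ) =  [-88, - 68.94,-58, - 43,-10.61,  -  5/13,  13/2,30 ]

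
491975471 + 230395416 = 722370887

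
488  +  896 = 1384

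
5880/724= 8+22/181 = 8.12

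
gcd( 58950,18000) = 450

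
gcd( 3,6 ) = 3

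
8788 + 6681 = 15469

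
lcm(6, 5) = 30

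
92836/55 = 92836/55 = 1687.93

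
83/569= 83/569 = 0.15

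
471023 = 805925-334902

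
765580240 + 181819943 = 947400183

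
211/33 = 211/33 = 6.39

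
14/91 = 2/13 = 0.15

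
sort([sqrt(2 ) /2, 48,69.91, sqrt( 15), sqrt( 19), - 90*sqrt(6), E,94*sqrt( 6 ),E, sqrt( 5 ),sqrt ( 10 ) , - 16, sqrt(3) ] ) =[-90*sqrt ( 6 ), - 16,sqrt(2 )/2,  sqrt( 3 ), sqrt(  5), E , E,sqrt(10),  sqrt(15 ),sqrt( 19 ), 48, 69.91, 94*sqrt(6 )] 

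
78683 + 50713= 129396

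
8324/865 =9 + 539/865  =  9.62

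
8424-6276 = 2148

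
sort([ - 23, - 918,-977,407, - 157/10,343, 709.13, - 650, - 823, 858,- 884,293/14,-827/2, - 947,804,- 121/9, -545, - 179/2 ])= [ - 977, - 947,- 918, -884,-823, - 650,- 545,-827/2, - 179/2, - 23, - 157/10  ,-121/9,293/14,343,407,709.13,804,858] 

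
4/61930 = 2/30965 = 0.00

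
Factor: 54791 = 11^1*17^1 * 293^1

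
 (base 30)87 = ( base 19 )d0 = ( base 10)247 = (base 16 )F7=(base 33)7g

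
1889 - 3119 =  - 1230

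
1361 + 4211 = 5572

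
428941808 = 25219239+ 403722569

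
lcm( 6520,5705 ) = 45640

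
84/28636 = 21/7159 = 0.00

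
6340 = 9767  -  3427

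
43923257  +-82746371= - 38823114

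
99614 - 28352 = 71262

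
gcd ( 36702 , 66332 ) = 2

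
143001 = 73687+69314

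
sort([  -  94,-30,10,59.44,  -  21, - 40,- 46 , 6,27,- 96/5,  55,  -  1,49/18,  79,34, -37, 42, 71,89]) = [-94, - 46,-40,-37,  -  30, - 21, -96/5, - 1,49/18,  6, 10, 27,34, 42,55,59.44, 71, 79, 89 ] 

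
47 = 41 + 6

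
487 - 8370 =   -  7883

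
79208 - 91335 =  - 12127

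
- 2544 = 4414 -6958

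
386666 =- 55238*( - 7)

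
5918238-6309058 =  - 390820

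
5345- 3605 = 1740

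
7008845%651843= 490415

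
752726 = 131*5746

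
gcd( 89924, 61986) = 2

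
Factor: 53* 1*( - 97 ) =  - 53^1*97^1= - 5141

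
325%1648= 325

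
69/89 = 69/89 = 0.78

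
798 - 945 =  - 147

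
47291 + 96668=143959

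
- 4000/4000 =-1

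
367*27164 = 9969188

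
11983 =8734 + 3249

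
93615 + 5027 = 98642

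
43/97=43/97  =  0.44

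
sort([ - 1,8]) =[ - 1,8]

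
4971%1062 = 723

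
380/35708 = 95/8927= 0.01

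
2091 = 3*697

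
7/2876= 7/2876=0.00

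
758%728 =30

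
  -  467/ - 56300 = 467/56300  =  0.01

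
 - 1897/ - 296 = 1897/296 = 6.41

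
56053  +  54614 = 110667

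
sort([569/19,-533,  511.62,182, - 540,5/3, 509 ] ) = [ - 540,-533, 5/3,569/19, 182,509, 511.62]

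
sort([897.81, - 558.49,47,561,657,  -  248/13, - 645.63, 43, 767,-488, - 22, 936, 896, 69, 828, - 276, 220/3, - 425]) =[ - 645.63, - 558.49,-488, - 425, - 276, - 22, - 248/13,  43,47, 69,220/3 , 561,  657,767, 828, 896, 897.81,  936 ]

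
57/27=2 + 1/9 = 2.11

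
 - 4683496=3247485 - 7930981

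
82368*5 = 411840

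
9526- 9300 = 226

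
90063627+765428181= 855491808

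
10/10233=10/10233 = 0.00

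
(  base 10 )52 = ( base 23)26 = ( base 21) 2A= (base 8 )64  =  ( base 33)1J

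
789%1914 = 789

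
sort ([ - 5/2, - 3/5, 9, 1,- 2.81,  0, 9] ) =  [- 2.81 ,-5/2, - 3/5, 0, 1, 9, 9]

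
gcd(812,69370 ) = 14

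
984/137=984/137  =  7.18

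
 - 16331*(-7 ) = 114317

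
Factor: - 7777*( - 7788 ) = 60567276 = 2^2*3^1*7^1*11^2*59^1*  101^1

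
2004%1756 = 248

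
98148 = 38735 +59413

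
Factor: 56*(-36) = -2016 = - 2^5*3^2*7^1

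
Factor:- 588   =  - 2^2*3^1* 7^2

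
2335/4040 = 467/808 = 0.58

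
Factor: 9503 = 13^1*17^1*43^1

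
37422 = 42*891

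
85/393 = 85/393 = 0.22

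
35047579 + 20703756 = 55751335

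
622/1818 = 311/909 = 0.34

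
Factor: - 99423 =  - 3^2 * 11047^1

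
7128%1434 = 1392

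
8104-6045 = 2059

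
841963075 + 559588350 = 1401551425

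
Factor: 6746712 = 2^3*3^1*7^2*5737^1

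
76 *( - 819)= - 62244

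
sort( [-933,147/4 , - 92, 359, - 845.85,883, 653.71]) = [-933, - 845.85, - 92, 147/4, 359,653.71,883]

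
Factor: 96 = 2^5*3^1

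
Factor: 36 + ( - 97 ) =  - 61 = - 61^1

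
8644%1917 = 976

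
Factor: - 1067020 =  - 2^2 * 5^1*31^1*1721^1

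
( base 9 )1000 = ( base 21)1df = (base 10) 729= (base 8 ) 1331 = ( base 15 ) 339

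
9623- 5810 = 3813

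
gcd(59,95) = 1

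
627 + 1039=1666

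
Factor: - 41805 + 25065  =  - 16740 = - 2^2*3^3*5^1 *31^1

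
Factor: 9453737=9453737^1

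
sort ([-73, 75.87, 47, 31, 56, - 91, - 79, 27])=[ - 91, - 79 ,-73, 27,31,47,56,75.87] 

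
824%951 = 824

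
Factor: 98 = 2^1*7^2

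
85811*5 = 429055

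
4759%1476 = 331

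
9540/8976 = 795/748 = 1.06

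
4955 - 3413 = 1542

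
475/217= 2 + 41/217 = 2.19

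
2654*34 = 90236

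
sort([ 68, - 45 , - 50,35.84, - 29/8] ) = [-50, - 45, - 29/8,35.84,  68]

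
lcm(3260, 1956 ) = 9780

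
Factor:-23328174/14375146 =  - 3^1*1423^( - 1)*5051^(  -  1)*3888029^1 =- 11664087/7187573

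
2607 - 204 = 2403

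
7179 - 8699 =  - 1520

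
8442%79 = 68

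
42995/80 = 8599/16=537.44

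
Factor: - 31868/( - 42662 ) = 2^1*31^1*83^ ( - 1 ) = 62/83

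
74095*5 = 370475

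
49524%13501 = 9021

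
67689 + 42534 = 110223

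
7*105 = 735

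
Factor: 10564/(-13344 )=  - 19/24 = - 2^( - 3 )* 3^(-1)*19^1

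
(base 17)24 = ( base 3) 1102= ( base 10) 38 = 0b100110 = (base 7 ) 53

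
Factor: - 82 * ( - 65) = 5330 = 2^1*5^1*13^1 * 41^1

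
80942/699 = 80942/699 = 115.80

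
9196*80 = 735680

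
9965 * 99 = 986535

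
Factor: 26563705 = 5^1*7^1*758963^1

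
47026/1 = 47026 = 47026.00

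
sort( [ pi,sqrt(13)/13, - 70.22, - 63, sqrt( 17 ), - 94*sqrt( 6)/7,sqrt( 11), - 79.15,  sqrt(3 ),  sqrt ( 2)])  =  [ - 79.15, - 70.22 , - 63 , - 94*sqrt ( 6 ) /7,sqrt ( 13 ) /13, sqrt(2) , sqrt( 3 ), pi,sqrt (11) , sqrt( 17) ]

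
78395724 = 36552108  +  41843616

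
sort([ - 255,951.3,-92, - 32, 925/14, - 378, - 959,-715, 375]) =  [ - 959, - 715, - 378, - 255,-92 , - 32,925/14 , 375, 951.3] 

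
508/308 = 1 + 50/77 = 1.65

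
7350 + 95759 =103109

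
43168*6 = 259008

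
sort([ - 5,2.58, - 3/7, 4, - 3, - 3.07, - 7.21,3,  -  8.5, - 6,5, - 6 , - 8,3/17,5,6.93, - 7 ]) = [ - 8.5,  -  8,  -  7.21, - 7  , - 6, - 6, - 5, - 3.07,  -  3,- 3/7, 3/17,2.58, 3,4,5,5, 6.93]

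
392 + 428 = 820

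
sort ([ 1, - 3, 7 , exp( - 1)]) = [ - 3,exp( - 1 ), 1, 7]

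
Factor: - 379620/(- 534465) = 76/107 = 2^2*19^1*107^( - 1 )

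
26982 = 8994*3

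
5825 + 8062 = 13887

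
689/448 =1 + 241/448 = 1.54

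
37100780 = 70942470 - 33841690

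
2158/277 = 7  +  219/277  =  7.79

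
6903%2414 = 2075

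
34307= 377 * 91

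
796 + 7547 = 8343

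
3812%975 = 887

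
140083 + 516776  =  656859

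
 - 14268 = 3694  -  17962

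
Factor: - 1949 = -1949^1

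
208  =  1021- 813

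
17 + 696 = 713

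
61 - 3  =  58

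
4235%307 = 244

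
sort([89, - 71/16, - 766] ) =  [ -766, - 71/16,89 ] 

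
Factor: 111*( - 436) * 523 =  - 25311108 = -  2^2*3^1* 37^1*109^1*523^1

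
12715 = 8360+4355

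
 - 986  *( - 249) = 245514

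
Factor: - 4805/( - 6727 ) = 5/7 = 5^1* 7^( - 1) 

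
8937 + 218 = 9155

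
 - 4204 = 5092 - 9296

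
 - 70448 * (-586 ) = 41282528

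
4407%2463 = 1944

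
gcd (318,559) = 1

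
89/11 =8+1/11= 8.09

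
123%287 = 123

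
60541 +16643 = 77184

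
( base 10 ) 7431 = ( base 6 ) 54223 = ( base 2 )1110100000111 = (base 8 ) 16407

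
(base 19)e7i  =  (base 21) BGI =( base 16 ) 1455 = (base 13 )24A5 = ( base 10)5205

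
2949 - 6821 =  - 3872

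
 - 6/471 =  - 2/157 = - 0.01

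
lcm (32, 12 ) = 96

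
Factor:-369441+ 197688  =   - 171753 =- 3^1 * 57251^1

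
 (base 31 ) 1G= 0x2f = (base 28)1j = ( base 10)47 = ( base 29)1i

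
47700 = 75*636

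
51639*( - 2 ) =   -  103278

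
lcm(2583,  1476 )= 10332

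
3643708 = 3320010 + 323698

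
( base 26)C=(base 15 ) c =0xc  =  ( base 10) 12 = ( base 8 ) 14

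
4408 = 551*8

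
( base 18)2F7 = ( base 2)1110011101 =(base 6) 4141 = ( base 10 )925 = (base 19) 2AD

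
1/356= 1/356 = 0.00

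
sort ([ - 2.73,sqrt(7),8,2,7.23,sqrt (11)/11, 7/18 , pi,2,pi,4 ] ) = [ - 2.73, sqrt( 11) /11,7/18, 2,2, sqrt(7),pi,pi,4,7.23,8]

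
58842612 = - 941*( - 62532 ) 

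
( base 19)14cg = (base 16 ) 2163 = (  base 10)8547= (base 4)2011203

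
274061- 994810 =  - 720749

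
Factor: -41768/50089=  - 2^3 * 13^ ( - 1)*23^1*227^1*3853^ ( - 1)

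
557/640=557/640 = 0.87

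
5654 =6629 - 975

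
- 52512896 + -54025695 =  - 106538591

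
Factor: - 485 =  - 5^1*97^1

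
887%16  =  7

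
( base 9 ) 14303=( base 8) 22773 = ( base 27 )D93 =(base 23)i8h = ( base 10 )9723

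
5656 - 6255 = -599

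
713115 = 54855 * 13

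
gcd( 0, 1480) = 1480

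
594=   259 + 335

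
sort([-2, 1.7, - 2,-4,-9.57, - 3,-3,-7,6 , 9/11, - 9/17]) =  [ - 9.57, - 7, - 4, - 3, - 3,  -  2,-2, - 9/17,9/11, 1.7,6] 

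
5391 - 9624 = - 4233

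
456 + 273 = 729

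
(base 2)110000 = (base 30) 1I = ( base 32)1G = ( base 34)1E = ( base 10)48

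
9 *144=1296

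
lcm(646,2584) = 2584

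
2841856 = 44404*64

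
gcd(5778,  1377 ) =27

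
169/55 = 169/55 = 3.07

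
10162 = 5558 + 4604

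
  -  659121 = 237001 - 896122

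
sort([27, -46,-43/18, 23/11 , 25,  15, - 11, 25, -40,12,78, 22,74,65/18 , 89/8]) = [-46,-40 , - 11, - 43/18, 23/11,65/18,  89/8,12 , 15,22, 25,25,27,74 , 78] 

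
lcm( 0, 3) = 0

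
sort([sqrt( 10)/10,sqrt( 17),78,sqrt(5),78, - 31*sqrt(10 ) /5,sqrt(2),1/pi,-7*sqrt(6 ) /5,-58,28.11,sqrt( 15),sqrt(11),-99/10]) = [  -  58, - 31*sqrt( 10) /5 , - 99/10, - 7*sqrt(6 )/5,sqrt(10)/10,1/pi, sqrt( 2),sqrt(5),sqrt(11 ),  sqrt(15),sqrt( 17 ),28.11,78 , 78 ] 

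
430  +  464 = 894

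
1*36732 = 36732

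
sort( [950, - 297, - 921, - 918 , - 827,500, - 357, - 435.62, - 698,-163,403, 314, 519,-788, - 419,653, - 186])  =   [-921 , - 918, - 827, - 788, - 698, - 435.62, - 419, - 357,-297,-186 , - 163, 314,403, 500,519, 653,  950]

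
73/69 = 1 + 4/69 = 1.06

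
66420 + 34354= 100774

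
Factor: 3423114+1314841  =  4737955=5^1*43^1*22037^1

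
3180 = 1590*2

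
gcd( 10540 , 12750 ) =170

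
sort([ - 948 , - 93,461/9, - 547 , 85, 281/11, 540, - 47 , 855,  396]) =[ - 948, - 547, - 93,  -  47,281/11, 461/9, 85, 396, 540, 855]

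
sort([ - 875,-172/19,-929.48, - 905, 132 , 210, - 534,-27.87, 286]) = [ - 929.48, - 905,-875, - 534, - 27.87 , - 172/19, 132,210, 286]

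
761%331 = 99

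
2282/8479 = 2282/8479 = 0.27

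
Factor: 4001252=2^2*1000313^1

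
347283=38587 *9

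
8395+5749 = 14144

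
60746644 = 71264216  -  10517572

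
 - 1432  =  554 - 1986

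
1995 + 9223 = 11218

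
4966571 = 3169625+1796946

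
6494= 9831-3337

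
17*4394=74698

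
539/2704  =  539/2704 = 0.20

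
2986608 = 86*34728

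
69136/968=8642/121 = 71.42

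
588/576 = 1 + 1/48 = 1.02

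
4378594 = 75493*58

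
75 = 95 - 20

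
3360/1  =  3360 = 3360.00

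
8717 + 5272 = 13989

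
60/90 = 2/3 = 0.67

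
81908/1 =81908 = 81908.00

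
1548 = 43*36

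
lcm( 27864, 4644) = 27864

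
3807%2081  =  1726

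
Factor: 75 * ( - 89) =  - 6675 =- 3^1 * 5^2*89^1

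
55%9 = 1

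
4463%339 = 56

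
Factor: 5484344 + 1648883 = 7133227 = 19^1*43^1*8731^1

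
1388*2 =2776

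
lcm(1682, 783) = 45414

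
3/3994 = 3/3994=0.00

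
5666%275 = 166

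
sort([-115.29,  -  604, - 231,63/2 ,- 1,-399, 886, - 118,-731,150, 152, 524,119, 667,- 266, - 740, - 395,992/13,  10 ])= [ - 740,  -  731, -604, - 399, - 395,  -  266, -231, - 118,-115.29, -1,10, 63/2,  992/13, 119,  150, 152, 524,667, 886 ]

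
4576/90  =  50  +  38/45 = 50.84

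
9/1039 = 9/1039  =  0.01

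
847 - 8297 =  - 7450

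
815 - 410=405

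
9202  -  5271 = 3931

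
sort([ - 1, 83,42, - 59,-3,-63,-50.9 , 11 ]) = [-63,-59 ,  -  50.9, - 3, - 1, 11, 42, 83] 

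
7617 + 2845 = 10462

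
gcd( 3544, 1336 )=8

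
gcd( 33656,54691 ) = 4207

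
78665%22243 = 11936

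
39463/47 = 39463/47 = 839.64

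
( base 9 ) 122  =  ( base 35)2V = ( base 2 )1100101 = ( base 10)101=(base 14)73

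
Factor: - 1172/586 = -2= - 2^1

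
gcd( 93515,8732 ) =59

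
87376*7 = 611632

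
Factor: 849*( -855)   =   - 3^3 * 5^1 *19^1*283^1 = - 725895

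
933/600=1 + 111/200= 1.55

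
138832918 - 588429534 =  - 449596616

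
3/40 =3/40=0.07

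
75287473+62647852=137935325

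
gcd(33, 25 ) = 1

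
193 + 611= 804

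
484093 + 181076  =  665169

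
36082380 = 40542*890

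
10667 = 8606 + 2061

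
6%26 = 6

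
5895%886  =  579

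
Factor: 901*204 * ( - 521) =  - 95761884 = -  2^2*3^1*17^2*53^1*521^1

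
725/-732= - 1 + 7/732 = - 0.99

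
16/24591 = 16/24591 = 0.00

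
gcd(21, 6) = 3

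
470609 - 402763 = 67846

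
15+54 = 69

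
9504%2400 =2304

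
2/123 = 2/123 =0.02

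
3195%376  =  187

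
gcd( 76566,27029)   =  1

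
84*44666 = 3751944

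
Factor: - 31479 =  - 3^1*7^1*1499^1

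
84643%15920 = 5043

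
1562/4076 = 781/2038 = 0.38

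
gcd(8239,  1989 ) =1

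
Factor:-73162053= - 3^2*8129117^1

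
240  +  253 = 493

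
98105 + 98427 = 196532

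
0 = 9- 9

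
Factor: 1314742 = 2^1*11^1 *13^1*4597^1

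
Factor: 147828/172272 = 127/148 = 2^( - 2)*37^(-1)*  127^1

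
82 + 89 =171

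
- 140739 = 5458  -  146197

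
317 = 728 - 411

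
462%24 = 6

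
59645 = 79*755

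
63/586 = 63/586 = 0.11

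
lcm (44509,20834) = 979198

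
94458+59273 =153731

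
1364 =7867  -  6503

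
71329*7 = 499303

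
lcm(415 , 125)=10375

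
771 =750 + 21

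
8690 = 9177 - 487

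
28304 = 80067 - 51763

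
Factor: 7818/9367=2^1 * 3^1*17^( - 1 ) * 19^( - 1 )*29^( - 1)*1303^1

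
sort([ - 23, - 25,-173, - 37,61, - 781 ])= [ - 781 , - 173, - 37, - 25, - 23, 61]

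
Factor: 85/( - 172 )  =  -2^(-2) * 5^1*17^1*43^( - 1) 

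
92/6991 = 92/6991 = 0.01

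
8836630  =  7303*1210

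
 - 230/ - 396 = 115/198 = 0.58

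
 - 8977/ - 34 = 8977/34 = 264.03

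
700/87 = 700/87 = 8.05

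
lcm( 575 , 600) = 13800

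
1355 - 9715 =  - 8360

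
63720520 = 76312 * 835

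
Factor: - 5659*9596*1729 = -2^2*  7^1*13^1 * 19^1 * 2399^1 * 5659^1 = - 93891207956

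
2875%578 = 563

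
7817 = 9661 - 1844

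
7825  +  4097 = 11922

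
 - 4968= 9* ( - 552) 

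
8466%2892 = 2682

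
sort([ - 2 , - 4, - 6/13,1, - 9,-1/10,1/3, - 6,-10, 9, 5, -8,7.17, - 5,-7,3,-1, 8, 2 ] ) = [ - 10,-9,-8, - 7,  -  6 ,-5,  -  4, - 2,-1, - 6/13, - 1/10, 1/3,1,2,3,  5,7.17,8,9]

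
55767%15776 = 8439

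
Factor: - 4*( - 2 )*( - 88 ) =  - 704 = - 2^6*11^1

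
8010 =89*90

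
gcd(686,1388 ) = 2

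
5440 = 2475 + 2965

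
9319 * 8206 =76471714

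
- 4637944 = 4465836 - 9103780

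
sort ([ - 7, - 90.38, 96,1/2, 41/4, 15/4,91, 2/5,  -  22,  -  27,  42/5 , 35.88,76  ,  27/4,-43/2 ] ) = [ - 90.38, - 27, - 22 ,- 43/2 , - 7,2/5  ,  1/2,15/4,27/4, 42/5, 41/4,35.88,76,91, 96]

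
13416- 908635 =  - 895219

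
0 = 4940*0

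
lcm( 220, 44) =220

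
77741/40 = 1943 + 21/40= 1943.53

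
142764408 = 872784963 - 730020555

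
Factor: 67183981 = 19^1*29^1*121931^1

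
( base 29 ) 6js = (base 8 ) 12771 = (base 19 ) fb1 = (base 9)7640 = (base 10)5625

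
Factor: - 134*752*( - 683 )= 68824544 =2^5*47^1*67^1 *683^1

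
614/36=307/18 = 17.06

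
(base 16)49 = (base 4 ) 1021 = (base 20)3d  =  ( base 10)73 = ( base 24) 31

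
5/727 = 5/727 = 0.01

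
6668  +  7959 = 14627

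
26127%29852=26127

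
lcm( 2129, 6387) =6387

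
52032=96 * 542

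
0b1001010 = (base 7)134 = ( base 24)32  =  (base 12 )62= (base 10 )74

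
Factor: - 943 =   -  23^1*41^1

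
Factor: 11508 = 2^2  *  3^1*7^1*137^1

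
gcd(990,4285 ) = 5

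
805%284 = 237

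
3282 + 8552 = 11834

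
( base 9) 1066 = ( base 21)1gc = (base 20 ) 1j9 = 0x315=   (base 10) 789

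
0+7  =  7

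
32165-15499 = 16666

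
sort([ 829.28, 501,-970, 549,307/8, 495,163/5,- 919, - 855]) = [-970, -919, - 855, 163/5, 307/8,495,  501,549, 829.28]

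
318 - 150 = 168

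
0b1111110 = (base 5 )1001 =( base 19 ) 6C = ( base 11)105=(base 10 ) 126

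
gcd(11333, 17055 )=1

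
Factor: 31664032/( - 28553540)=  -  2^3*5^( - 1)*17^( - 1) * 19^2*137^( - 1)*613^(-1)*2741^1=-7916008/7138385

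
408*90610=36968880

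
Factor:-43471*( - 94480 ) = 4107140080= 2^4* 5^1*29^1*1181^1*1499^1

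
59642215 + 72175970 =131818185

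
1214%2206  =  1214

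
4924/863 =5 + 609/863 =5.71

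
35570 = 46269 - 10699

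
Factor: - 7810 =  - 2^1*5^1*11^1*71^1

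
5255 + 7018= 12273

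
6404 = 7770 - 1366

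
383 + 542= 925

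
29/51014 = 29/51014 = 0.00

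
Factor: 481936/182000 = 5^( - 3)*331^1 = 331/125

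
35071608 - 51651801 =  - 16580193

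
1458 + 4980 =6438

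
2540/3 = 2540/3 = 846.67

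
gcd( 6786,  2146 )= 58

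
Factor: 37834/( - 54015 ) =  - 2^1*3^( - 1 )*5^ ( - 1 )*13^( - 1)*277^( - 1 )*18917^1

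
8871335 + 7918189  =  16789524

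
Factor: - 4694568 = - 2^3*3^1*43^1 * 4549^1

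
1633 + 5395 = 7028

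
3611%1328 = 955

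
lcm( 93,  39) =1209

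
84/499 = 84/499 = 0.17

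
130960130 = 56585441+74374689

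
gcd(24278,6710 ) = 122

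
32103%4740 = 3663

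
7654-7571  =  83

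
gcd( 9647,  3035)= 1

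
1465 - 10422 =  - 8957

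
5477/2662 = 5477/2662= 2.06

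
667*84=56028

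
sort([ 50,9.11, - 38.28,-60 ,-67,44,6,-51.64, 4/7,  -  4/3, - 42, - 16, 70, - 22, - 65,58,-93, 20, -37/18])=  [ - 93,- 67,-65,-60,-51.64, - 42, - 38.28,  -  22 ,-16,- 37/18,-4/3,4/7,6, 9.11, 20,44,50, 58, 70 ]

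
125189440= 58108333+67081107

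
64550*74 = 4776700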